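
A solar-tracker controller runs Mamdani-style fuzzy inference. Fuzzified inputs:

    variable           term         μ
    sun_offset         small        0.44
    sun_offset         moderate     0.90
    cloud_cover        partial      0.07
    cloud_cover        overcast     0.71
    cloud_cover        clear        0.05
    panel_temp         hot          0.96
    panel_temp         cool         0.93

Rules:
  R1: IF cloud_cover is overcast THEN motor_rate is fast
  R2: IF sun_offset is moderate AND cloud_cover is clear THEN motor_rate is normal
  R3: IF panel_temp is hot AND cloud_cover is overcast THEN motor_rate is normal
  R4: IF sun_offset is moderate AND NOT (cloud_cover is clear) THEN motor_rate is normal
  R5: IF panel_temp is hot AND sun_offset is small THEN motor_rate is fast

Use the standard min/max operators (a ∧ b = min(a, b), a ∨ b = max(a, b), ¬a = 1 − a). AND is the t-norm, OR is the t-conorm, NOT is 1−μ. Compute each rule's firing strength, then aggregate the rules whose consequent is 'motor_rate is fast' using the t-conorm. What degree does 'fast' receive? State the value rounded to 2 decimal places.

0.71

R1: overcast=0.71 → w = 0.71
R2: moderate=0.90, clear=0.05; AND[min(a, b)] → w = 0.05
R3: hot=0.96, overcast=0.71; AND[min(a, b)] → w = 0.71
R4: moderate=0.90, ¬clear=1−0.05=0.95; AND[min(a, b)] → w = 0.90
R5: hot=0.96, small=0.44; AND[min(a, b)] → w = 0.44
Rules with consequent 'fast': {R1, R5} → strengths 0.71, 0.44
Aggregate via t-conorm [max(a, b)]: 0.71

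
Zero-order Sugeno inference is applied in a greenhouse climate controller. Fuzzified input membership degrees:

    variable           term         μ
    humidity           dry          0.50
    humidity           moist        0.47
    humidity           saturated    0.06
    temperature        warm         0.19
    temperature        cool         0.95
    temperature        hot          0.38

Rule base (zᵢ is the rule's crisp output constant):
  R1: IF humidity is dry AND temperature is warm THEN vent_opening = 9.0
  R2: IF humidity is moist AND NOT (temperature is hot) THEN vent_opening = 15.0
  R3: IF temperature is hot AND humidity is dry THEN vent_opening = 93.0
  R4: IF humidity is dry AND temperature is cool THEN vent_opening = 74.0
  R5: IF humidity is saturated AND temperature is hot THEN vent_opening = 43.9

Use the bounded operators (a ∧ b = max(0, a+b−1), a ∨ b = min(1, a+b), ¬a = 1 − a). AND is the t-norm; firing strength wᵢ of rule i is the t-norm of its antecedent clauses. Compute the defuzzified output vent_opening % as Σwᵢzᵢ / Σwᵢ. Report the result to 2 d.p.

R1 (z=9.0): dry=0.50, warm=0.19; AND[max(0, a+b−1)] → w = 0.00
R2 (z=15.0): moist=0.47, ¬hot=1−0.38=0.62; AND[max(0, a+b−1)] → w = 0.09
R3 (z=93.0): hot=0.38, dry=0.50; AND[max(0, a+b−1)] → w = 0.00
R4 (z=74.0): dry=0.50, cool=0.95; AND[max(0, a+b−1)] → w = 0.45
R5 (z=43.9): saturated=0.06, hot=0.38; AND[max(0, a+b−1)] → w = 0.00
Weighted average = (0.00·9.0 + 0.09·15.0 + 0.00·93.0 + 0.45·74.0 + 0.00·43.9) / (0.00 + 0.09 + 0.00 + 0.45 + 0.00)
  = 34.6500 / 0.5400 = 64.17

64.17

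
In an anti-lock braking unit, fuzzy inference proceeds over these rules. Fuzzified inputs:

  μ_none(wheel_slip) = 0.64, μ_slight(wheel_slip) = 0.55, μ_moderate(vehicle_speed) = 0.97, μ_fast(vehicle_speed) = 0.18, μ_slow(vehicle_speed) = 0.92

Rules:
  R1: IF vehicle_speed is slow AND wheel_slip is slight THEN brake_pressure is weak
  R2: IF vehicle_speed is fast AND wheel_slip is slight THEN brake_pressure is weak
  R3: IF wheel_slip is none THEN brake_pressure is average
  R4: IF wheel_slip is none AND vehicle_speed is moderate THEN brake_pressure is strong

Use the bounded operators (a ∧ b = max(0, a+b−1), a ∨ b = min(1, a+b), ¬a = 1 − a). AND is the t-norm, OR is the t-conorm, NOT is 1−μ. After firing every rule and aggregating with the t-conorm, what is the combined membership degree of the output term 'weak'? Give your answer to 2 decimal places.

R1: slow=0.92, slight=0.55; AND[max(0, a+b−1)] → w = 0.47
R2: fast=0.18, slight=0.55; AND[max(0, a+b−1)] → w = 0.00
R3: none=0.64 → w = 0.64
R4: none=0.64, moderate=0.97; AND[max(0, a+b−1)] → w = 0.61
Rules with consequent 'weak': {R1, R2} → strengths 0.47, 0.00
Aggregate via t-conorm [min(1, a+b)]: 0.47

0.47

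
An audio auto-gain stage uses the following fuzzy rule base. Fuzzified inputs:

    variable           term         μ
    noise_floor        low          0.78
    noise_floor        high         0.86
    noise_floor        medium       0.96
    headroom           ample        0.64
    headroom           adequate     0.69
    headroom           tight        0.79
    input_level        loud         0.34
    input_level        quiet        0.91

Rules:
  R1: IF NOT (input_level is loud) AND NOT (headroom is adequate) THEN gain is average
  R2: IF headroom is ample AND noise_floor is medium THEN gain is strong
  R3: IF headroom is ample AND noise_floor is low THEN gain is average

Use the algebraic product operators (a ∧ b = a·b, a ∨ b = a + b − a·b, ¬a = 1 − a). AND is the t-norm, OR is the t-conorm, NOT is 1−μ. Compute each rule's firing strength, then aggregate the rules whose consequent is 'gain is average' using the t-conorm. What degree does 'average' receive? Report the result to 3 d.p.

0.602

R1: ¬loud=1−0.34=0.66, ¬adequate=1−0.69=0.31; AND[a·b] → w = 0.2046
R2: ample=0.64, medium=0.96; AND[a·b] → w = 0.6144
R3: ample=0.64, low=0.78; AND[a·b] → w = 0.4992
Rules with consequent 'average': {R1, R3} → strengths 0.2046, 0.4992
Aggregate via t-conorm [a + b − a·b]: 0.6017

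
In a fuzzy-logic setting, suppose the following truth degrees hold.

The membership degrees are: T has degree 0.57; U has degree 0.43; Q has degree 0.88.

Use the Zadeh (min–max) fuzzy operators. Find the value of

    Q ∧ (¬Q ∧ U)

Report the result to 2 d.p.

¬Q = 1 − 0.88 = 0.12
¬Q ∧ U = min(a, b) on (0.12, 0.43) = 0.12
Q ∧ (¬Q ∧ U) = min(a, b) on (0.88, 0.12) = 0.12

0.12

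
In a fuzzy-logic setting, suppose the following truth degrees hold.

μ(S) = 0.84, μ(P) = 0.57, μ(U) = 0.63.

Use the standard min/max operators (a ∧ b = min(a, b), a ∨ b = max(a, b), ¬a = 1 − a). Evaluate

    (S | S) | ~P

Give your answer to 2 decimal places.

0.84

S | S = max(a, b) on (0.84, 0.84) = 0.84
~P = 1 − 0.57 = 0.43
(S | S) | ~P = max(a, b) on (0.84, 0.43) = 0.84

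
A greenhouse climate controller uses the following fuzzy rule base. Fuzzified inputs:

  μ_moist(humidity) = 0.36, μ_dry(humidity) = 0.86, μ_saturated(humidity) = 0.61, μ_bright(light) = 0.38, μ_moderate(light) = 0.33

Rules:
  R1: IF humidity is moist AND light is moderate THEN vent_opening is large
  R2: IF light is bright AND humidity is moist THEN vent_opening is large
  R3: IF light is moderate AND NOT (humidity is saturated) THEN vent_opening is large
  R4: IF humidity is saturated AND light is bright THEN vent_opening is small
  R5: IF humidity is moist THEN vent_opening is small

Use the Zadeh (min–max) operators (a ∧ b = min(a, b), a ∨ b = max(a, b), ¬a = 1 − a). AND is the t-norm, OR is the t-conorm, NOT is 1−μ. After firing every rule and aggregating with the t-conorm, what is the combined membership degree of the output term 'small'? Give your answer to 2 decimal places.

R1: moist=0.36, moderate=0.33; AND[min(a, b)] → w = 0.33
R2: bright=0.38, moist=0.36; AND[min(a, b)] → w = 0.36
R3: moderate=0.33, ¬saturated=1−0.61=0.39; AND[min(a, b)] → w = 0.33
R4: saturated=0.61, bright=0.38; AND[min(a, b)] → w = 0.38
R5: moist=0.36 → w = 0.36
Rules with consequent 'small': {R4, R5} → strengths 0.38, 0.36
Aggregate via t-conorm [max(a, b)]: 0.38

0.38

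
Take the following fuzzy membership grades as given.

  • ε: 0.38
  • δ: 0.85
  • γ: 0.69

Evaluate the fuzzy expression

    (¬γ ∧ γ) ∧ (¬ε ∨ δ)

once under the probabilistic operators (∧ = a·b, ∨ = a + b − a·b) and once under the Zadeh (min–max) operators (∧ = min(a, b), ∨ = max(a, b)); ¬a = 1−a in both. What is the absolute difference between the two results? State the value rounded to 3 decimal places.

0.108

Under probabilistic:
  ¬γ = 1 − 0.6900 = 0.3100
  ¬γ ∧ γ = a·b on (0.3100, 0.6900) = 0.2139
  ¬ε = 1 − 0.3800 = 0.6200
  ¬ε ∨ δ = a + b − a·b on (0.6200, 0.8500) = 0.9430
  (¬γ ∧ γ) ∧ (¬ε ∨ δ) = a·b on (0.2139, 0.9430) = 0.2017
  → value = 0.2017
Under Zadeh (min–max):
  ¬γ = 1 − 0.69 = 0.31
  ¬γ ∧ γ = min(a, b) on (0.31, 0.69) = 0.31
  ¬ε = 1 − 0.38 = 0.62
  ¬ε ∨ δ = max(a, b) on (0.62, 0.85) = 0.85
  (¬γ ∧ γ) ∧ (¬ε ∨ δ) = min(a, b) on (0.31, 0.85) = 0.31
  → value = 0.3100
|0.2017 − 0.3100| = 0.108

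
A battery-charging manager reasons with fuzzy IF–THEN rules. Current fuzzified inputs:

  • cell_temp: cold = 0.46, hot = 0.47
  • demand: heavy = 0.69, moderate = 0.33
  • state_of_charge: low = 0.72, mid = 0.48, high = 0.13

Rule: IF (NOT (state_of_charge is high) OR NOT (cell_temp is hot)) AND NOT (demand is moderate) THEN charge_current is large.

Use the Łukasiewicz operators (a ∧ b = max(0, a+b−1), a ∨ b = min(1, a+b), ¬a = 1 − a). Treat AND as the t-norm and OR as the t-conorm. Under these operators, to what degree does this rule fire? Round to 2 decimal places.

firing strength: (¬high=1−0.13=0.87 OR ¬hot=1−0.47=0.53) = 1.00; AND[max(0, a+b−1)] with ¬moderate=1−0.33=0.67 → w = 0.67

0.67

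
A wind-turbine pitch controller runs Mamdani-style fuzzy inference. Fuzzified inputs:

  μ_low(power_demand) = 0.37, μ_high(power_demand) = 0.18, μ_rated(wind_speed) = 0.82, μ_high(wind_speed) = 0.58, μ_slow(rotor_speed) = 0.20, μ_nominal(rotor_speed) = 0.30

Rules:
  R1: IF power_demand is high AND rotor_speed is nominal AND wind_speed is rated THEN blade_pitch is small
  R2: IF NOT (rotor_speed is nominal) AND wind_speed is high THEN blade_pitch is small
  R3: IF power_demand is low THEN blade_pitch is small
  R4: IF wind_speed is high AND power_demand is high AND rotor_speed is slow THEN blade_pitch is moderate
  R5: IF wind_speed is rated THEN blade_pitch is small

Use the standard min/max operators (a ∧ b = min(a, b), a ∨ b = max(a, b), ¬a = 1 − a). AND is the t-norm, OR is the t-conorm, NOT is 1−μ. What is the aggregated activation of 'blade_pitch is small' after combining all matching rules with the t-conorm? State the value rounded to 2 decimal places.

0.82

R1: high=0.18, nominal=0.30, rated=0.82; AND[min(a, b)] → w = 0.18
R2: ¬nominal=1−0.30=0.70, high=0.58; AND[min(a, b)] → w = 0.58
R3: low=0.37 → w = 0.37
R4: high=0.58, high=0.18, slow=0.20; AND[min(a, b)] → w = 0.18
R5: rated=0.82 → w = 0.82
Rules with consequent 'small': {R1, R2, R3, R5} → strengths 0.18, 0.58, 0.37, 0.82
Aggregate via t-conorm [max(a, b)]: 0.82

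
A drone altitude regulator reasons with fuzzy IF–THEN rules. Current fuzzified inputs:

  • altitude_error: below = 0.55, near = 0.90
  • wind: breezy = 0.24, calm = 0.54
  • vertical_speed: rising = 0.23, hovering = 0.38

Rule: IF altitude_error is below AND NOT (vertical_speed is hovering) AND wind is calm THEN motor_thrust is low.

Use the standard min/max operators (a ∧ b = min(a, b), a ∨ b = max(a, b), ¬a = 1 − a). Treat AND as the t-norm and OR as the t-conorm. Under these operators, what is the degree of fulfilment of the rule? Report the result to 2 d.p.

firing strength: below=0.55, ¬hovering=1−0.38=0.62, calm=0.54; AND[min(a, b)] → w = 0.54

0.54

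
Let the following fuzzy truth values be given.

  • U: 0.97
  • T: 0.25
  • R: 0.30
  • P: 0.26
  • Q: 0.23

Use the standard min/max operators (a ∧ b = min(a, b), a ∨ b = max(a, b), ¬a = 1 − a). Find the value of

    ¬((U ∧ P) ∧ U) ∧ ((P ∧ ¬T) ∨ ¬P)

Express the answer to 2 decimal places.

0.74

U ∧ P = min(a, b) on (0.97, 0.26) = 0.26
(U ∧ P) ∧ U = min(a, b) on (0.26, 0.97) = 0.26
¬((U ∧ P) ∧ U) = 1 − 0.26 = 0.74
¬T = 1 − 0.25 = 0.75
P ∧ ¬T = min(a, b) on (0.26, 0.75) = 0.26
¬P = 1 − 0.26 = 0.74
(P ∧ ¬T) ∨ ¬P = max(a, b) on (0.26, 0.74) = 0.74
¬((U ∧ P) ∧ U) ∧ ((P ∧ ¬T) ∨ ¬P) = min(a, b) on (0.74, 0.74) = 0.74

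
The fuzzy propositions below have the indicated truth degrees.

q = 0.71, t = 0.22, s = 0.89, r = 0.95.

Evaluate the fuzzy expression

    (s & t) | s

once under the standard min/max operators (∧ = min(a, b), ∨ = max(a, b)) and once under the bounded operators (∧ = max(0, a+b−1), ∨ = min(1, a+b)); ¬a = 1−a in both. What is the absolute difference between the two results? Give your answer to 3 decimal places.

0.110

Under standard min/max:
  s & t = min(a, b) on (0.89, 0.22) = 0.22
  (s & t) | s = max(a, b) on (0.22, 0.89) = 0.89
  → value = 0.8900
Under bounded:
  s & t = max(0, a+b−1) on (0.89, 0.22) = 0.11
  (s & t) | s = min(1, a+b) on (0.11, 0.89) = 1.00
  → value = 1.0000
|0.8900 − 1.0000| = 0.110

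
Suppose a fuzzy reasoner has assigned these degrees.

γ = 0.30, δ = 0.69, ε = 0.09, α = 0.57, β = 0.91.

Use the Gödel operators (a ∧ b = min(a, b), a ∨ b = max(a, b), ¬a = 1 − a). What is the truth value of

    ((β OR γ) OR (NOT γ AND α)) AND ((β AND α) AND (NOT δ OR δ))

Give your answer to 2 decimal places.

0.57

β OR γ = max(a, b) on (0.91, 0.30) = 0.91
NOT γ = 1 − 0.30 = 0.70
NOT γ AND α = min(a, b) on (0.70, 0.57) = 0.57
(β OR γ) OR (NOT γ AND α) = max(a, b) on (0.91, 0.57) = 0.91
β AND α = min(a, b) on (0.91, 0.57) = 0.57
NOT δ = 1 − 0.69 = 0.31
NOT δ OR δ = max(a, b) on (0.31, 0.69) = 0.69
(β AND α) AND (NOT δ OR δ) = min(a, b) on (0.57, 0.69) = 0.57
((β OR γ) OR (NOT γ AND α)) AND ((β AND α) AND (NOT δ OR δ)) = min(a, b) on (0.91, 0.57) = 0.57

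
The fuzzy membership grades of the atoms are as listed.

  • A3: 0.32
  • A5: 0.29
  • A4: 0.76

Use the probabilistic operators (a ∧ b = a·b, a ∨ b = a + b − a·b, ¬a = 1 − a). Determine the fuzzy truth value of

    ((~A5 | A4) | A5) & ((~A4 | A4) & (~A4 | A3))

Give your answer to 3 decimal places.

0.376

~A5 = 1 − 0.2900 = 0.7100
~A5 | A4 = a + b − a·b on (0.7100, 0.7600) = 0.9304
(~A5 | A4) | A5 = a + b − a·b on (0.9304, 0.2900) = 0.9506
~A4 = 1 − 0.7600 = 0.2400
~A4 | A4 = a + b − a·b on (0.2400, 0.7600) = 0.8176
~A4 = 1 − 0.7600 = 0.2400
~A4 | A3 = a + b − a·b on (0.2400, 0.3200) = 0.4832
(~A4 | A4) & (~A4 | A3) = a·b on (0.8176, 0.4832) = 0.3951
((~A5 | A4) | A5) & ((~A4 | A4) & (~A4 | A3)) = a·b on (0.9506, 0.3951) = 0.3755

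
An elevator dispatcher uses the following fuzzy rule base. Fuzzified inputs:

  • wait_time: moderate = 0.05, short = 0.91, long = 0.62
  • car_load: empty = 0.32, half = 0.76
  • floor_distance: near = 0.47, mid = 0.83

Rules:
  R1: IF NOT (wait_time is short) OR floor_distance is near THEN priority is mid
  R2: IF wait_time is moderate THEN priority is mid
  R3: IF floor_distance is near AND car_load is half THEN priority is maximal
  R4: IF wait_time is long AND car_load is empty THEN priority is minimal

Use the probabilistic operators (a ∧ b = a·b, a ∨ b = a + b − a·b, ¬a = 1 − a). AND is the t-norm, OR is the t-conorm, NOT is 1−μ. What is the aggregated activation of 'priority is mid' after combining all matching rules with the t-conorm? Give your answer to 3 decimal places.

0.542

R1: ¬short=1−0.91=0.09, near=0.47; OR[a + b − a·b] → w = 0.5177
R2: moderate=0.05 → w = 0.0500
R3: near=0.47, half=0.76; AND[a·b] → w = 0.3572
R4: long=0.62, empty=0.32; AND[a·b] → w = 0.1984
Rules with consequent 'mid': {R1, R2} → strengths 0.5177, 0.0500
Aggregate via t-conorm [a + b − a·b]: 0.5418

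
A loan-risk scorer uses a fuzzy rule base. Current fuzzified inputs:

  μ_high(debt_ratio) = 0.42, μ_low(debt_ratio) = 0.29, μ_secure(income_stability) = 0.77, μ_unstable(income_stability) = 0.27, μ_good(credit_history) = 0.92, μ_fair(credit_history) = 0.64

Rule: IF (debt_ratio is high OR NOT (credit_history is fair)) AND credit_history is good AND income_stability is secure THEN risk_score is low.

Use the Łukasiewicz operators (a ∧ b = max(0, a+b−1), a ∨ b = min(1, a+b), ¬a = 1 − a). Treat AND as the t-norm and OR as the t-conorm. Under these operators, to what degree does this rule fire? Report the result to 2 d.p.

0.47

firing strength: (high=0.42 OR ¬fair=1−0.64=0.36) = 0.78; AND[max(0, a+b−1)] with good=0.92, secure=0.77 → w = 0.47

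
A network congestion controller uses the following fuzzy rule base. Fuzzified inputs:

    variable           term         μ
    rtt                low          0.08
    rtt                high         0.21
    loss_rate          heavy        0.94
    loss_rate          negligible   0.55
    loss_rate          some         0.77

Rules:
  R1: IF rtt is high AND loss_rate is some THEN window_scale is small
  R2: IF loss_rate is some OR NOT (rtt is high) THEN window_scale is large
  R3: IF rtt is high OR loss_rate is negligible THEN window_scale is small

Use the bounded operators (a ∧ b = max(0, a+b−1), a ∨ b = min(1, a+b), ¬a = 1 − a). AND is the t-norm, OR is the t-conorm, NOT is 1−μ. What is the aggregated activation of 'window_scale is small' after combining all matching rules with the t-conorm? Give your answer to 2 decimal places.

R1: high=0.21, some=0.77; AND[max(0, a+b−1)] → w = 0.00
R2: some=0.77, ¬high=1−0.21=0.79; OR[min(1, a+b)] → w = 1.00
R3: high=0.21, negligible=0.55; OR[min(1, a+b)] → w = 0.76
Rules with consequent 'small': {R1, R3} → strengths 0.00, 0.76
Aggregate via t-conorm [min(1, a+b)]: 0.76

0.76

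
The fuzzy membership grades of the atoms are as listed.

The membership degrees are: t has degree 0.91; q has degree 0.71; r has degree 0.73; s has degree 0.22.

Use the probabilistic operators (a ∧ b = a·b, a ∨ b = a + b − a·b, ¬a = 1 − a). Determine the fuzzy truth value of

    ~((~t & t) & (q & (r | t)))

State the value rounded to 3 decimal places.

~t = 1 − 0.9100 = 0.0900
~t & t = a·b on (0.0900, 0.9100) = 0.0819
r | t = a + b − a·b on (0.7300, 0.9100) = 0.9757
q & (r | t) = a·b on (0.7100, 0.9757) = 0.6927
(~t & t) & (q & (r | t)) = a·b on (0.0819, 0.6927) = 0.0567
~((~t & t) & (q & (r | t))) = 1 − 0.0567 = 0.9433

0.943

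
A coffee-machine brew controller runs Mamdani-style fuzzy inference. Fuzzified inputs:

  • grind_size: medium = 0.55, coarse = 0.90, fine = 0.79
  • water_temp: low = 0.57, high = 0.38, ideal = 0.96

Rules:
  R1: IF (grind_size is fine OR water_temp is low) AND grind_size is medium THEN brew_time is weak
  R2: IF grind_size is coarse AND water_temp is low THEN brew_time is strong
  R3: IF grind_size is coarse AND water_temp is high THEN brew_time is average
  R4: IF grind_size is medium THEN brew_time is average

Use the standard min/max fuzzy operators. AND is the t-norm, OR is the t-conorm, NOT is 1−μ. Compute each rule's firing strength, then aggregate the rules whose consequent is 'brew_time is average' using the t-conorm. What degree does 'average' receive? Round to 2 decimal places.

R1: (fine=0.79 OR low=0.57) = 0.79; AND[min(a, b)] with medium=0.55 → w = 0.55
R2: coarse=0.90, low=0.57; AND[min(a, b)] → w = 0.57
R3: coarse=0.90, high=0.38; AND[min(a, b)] → w = 0.38
R4: medium=0.55 → w = 0.55
Rules with consequent 'average': {R3, R4} → strengths 0.38, 0.55
Aggregate via t-conorm [max(a, b)]: 0.55

0.55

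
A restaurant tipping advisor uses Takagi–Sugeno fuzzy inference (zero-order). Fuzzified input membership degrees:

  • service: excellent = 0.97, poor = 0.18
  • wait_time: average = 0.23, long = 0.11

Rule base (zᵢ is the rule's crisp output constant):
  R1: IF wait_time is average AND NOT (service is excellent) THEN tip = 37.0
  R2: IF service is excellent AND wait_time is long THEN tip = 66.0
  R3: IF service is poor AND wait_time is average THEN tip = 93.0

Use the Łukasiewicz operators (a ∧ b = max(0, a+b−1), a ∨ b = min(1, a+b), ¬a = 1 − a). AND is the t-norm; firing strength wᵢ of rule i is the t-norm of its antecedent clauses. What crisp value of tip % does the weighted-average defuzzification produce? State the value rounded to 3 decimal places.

66.000

R1 (z=37.0): average=0.23, ¬excellent=1−0.97=0.03; AND[max(0, a+b−1)] → w = 0.00
R2 (z=66.0): excellent=0.97, long=0.11; AND[max(0, a+b−1)] → w = 0.08
R3 (z=93.0): poor=0.18, average=0.23; AND[max(0, a+b−1)] → w = 0.00
Weighted average = (0.00·37.0 + 0.08·66.0 + 0.00·93.0) / (0.00 + 0.08 + 0.00)
  = 5.2800 / 0.0800 = 66.000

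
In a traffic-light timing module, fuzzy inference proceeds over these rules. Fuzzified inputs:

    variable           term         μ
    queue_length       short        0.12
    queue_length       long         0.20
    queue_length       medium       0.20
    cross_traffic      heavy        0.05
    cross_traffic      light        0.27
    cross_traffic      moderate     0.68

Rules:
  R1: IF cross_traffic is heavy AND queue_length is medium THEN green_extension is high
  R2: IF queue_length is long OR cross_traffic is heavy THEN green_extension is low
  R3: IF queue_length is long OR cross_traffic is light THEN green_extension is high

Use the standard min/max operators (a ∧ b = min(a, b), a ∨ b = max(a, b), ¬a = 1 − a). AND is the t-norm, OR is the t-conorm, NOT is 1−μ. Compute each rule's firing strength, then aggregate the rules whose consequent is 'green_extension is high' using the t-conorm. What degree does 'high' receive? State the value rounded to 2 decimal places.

0.27

R1: heavy=0.05, medium=0.20; AND[min(a, b)] → w = 0.05
R2: long=0.20, heavy=0.05; OR[max(a, b)] → w = 0.20
R3: long=0.20, light=0.27; OR[max(a, b)] → w = 0.27
Rules with consequent 'high': {R1, R3} → strengths 0.05, 0.27
Aggregate via t-conorm [max(a, b)]: 0.27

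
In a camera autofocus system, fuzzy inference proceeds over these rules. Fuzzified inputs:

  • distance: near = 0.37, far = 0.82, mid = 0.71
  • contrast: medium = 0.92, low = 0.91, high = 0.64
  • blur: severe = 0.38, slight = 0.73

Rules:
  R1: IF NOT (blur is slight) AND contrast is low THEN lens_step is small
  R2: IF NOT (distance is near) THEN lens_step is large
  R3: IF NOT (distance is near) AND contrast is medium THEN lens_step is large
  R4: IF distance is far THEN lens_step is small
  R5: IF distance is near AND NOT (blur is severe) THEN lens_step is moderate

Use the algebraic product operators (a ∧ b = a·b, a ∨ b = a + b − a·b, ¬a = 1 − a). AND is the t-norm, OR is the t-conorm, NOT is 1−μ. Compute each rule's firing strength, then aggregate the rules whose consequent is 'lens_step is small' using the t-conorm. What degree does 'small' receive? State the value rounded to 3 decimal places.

0.864

R1: ¬slight=1−0.73=0.27, low=0.91; AND[a·b] → w = 0.2457
R2: ¬near=1−0.37=0.63 → w = 0.6300
R3: ¬near=1−0.37=0.63, medium=0.92; AND[a·b] → w = 0.5796
R4: far=0.82 → w = 0.8200
R5: near=0.37, ¬severe=1−0.38=0.62; AND[a·b] → w = 0.2294
Rules with consequent 'small': {R1, R4} → strengths 0.2457, 0.8200
Aggregate via t-conorm [a + b − a·b]: 0.8642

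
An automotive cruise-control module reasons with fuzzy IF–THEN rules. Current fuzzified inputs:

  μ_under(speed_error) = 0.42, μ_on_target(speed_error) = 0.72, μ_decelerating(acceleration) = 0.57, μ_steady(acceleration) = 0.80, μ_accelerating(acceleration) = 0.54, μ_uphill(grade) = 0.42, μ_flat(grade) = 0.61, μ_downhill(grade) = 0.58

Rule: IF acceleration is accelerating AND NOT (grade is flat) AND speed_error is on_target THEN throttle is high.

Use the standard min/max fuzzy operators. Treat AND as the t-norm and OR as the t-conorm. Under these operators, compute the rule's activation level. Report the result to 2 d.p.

0.39

firing strength: accelerating=0.54, ¬flat=1−0.61=0.39, on_target=0.72; AND[min(a, b)] → w = 0.39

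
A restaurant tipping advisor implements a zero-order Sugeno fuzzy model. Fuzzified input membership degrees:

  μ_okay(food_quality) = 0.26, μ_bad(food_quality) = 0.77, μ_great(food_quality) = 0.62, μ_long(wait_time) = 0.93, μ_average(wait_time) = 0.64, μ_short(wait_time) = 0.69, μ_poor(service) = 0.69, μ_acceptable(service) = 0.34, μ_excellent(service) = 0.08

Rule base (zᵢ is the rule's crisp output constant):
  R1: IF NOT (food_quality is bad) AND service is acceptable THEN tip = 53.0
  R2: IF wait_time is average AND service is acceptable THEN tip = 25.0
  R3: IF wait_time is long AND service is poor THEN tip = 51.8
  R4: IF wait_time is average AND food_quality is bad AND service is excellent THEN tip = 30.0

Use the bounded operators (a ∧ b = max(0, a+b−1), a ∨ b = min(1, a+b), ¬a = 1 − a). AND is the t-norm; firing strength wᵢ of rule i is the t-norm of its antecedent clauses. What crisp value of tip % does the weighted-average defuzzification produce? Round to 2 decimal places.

51.80

R1 (z=53.0): ¬bad=1−0.77=0.23, acceptable=0.34; AND[max(0, a+b−1)] → w = 0.00
R2 (z=25.0): average=0.64, acceptable=0.34; AND[max(0, a+b−1)] → w = 0.00
R3 (z=51.8): long=0.93, poor=0.69; AND[max(0, a+b−1)] → w = 0.62
R4 (z=30.0): average=0.64, bad=0.77, excellent=0.08; AND[max(0, a+b−1)] → w = 0.00
Weighted average = (0.00·53.0 + 0.00·25.0 + 0.62·51.8 + 0.00·30.0) / (0.00 + 0.00 + 0.62 + 0.00)
  = 32.1160 / 0.6200 = 51.80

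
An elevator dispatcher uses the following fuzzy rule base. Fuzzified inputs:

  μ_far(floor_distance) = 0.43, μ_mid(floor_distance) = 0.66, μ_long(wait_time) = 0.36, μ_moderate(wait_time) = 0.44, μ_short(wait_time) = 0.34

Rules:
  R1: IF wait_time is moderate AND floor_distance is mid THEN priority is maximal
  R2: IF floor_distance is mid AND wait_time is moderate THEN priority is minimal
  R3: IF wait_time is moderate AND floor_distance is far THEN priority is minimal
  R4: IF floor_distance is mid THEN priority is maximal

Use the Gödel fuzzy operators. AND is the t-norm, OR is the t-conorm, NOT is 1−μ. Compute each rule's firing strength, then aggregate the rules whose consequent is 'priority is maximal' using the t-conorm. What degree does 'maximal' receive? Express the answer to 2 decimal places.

0.66

R1: moderate=0.44, mid=0.66; AND[min(a, b)] → w = 0.44
R2: mid=0.66, moderate=0.44; AND[min(a, b)] → w = 0.44
R3: moderate=0.44, far=0.43; AND[min(a, b)] → w = 0.43
R4: mid=0.66 → w = 0.66
Rules with consequent 'maximal': {R1, R4} → strengths 0.44, 0.66
Aggregate via t-conorm [max(a, b)]: 0.66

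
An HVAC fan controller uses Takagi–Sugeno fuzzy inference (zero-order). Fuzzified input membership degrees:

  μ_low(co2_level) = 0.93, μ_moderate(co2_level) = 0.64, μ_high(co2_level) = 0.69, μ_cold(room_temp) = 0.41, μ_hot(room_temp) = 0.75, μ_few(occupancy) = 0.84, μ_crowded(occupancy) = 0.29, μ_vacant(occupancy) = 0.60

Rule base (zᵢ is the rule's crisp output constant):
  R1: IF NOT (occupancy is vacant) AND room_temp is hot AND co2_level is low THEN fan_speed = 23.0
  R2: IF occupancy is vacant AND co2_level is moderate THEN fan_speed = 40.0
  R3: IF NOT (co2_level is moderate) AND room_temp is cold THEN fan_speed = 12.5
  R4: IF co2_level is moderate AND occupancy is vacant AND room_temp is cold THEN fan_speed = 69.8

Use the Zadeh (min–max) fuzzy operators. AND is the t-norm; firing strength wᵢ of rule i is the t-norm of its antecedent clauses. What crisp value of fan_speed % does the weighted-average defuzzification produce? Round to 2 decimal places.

37.47

R1 (z=23.0): ¬vacant=1−0.60=0.40, hot=0.75, low=0.93; AND[min(a, b)] → w = 0.40
R2 (z=40.0): vacant=0.60, moderate=0.64; AND[min(a, b)] → w = 0.60
R3 (z=12.5): ¬moderate=1−0.64=0.36, cold=0.41; AND[min(a, b)] → w = 0.36
R4 (z=69.8): moderate=0.64, vacant=0.60, cold=0.41; AND[min(a, b)] → w = 0.41
Weighted average = (0.40·23.0 + 0.60·40.0 + 0.36·12.5 + 0.41·69.8) / (0.40 + 0.60 + 0.36 + 0.41)
  = 66.3180 / 1.7700 = 37.47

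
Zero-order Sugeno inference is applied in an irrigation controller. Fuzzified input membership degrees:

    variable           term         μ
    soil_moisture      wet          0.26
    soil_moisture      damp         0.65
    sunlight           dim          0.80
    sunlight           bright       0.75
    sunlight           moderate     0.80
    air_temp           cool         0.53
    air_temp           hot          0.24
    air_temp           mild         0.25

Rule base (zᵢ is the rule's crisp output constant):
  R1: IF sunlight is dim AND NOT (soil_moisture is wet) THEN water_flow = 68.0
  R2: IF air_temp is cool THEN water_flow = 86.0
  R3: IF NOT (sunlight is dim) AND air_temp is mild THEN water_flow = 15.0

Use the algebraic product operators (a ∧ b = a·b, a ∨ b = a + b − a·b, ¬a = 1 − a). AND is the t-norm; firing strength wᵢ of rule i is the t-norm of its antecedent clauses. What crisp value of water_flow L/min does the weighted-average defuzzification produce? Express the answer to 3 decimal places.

R1 (z=68.0): dim=0.80, ¬wet=1−0.26=0.74; AND[a·b] → w = 0.5920
R2 (z=86.0): cool=0.53 → w = 0.5300
R3 (z=15.0): ¬dim=1−0.80=0.20, mild=0.25; AND[a·b] → w = 0.0500
Weighted average = (0.5920·68.0 + 0.5300·86.0 + 0.0500·15.0) / (0.5920 + 0.5300 + 0.0500)
  = 86.5860 / 1.1720 = 73.879

73.879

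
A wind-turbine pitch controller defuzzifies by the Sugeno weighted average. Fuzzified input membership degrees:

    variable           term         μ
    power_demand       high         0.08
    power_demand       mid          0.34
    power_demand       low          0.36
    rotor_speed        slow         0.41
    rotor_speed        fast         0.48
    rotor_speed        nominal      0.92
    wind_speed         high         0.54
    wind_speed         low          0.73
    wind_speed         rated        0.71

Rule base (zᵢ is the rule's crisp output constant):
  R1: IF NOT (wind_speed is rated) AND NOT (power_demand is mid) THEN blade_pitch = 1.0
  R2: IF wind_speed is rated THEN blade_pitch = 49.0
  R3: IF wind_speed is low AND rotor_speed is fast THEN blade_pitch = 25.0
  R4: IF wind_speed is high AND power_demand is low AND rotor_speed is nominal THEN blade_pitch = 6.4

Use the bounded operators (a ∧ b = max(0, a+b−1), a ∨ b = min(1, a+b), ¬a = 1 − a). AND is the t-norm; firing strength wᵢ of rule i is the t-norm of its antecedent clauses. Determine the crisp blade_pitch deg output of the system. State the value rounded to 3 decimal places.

43.522

R1 (z=1.0): ¬rated=1−0.71=0.29, ¬mid=1−0.34=0.66; AND[max(0, a+b−1)] → w = 0.00
R2 (z=49.0): rated=0.71 → w = 0.71
R3 (z=25.0): low=0.73, fast=0.48; AND[max(0, a+b−1)] → w = 0.21
R4 (z=6.4): high=0.54, low=0.36, nominal=0.92; AND[max(0, a+b−1)] → w = 0.00
Weighted average = (0.00·1.0 + 0.71·49.0 + 0.21·25.0 + 0.00·6.4) / (0.00 + 0.71 + 0.21 + 0.00)
  = 40.0400 / 0.9200 = 43.522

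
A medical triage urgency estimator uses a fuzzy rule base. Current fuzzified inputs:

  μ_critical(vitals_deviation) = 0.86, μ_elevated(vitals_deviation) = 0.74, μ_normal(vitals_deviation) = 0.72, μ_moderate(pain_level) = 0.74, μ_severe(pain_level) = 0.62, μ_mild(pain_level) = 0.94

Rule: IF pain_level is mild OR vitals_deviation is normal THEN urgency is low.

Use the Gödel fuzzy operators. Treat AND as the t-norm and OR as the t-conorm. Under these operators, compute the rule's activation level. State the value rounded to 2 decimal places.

firing strength: mild=0.94, normal=0.72; OR[max(a, b)] → w = 0.94

0.94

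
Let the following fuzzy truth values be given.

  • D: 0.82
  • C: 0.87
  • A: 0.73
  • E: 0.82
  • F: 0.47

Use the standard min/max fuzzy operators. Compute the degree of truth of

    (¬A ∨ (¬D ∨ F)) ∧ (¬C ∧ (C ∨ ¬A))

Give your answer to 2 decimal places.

0.13

¬A = 1 − 0.73 = 0.27
¬D = 1 − 0.82 = 0.18
¬D ∨ F = max(a, b) on (0.18, 0.47) = 0.47
¬A ∨ (¬D ∨ F) = max(a, b) on (0.27, 0.47) = 0.47
¬C = 1 − 0.87 = 0.13
¬A = 1 − 0.73 = 0.27
C ∨ ¬A = max(a, b) on (0.87, 0.27) = 0.87
¬C ∧ (C ∨ ¬A) = min(a, b) on (0.13, 0.87) = 0.13
(¬A ∨ (¬D ∨ F)) ∧ (¬C ∧ (C ∨ ¬A)) = min(a, b) on (0.47, 0.13) = 0.13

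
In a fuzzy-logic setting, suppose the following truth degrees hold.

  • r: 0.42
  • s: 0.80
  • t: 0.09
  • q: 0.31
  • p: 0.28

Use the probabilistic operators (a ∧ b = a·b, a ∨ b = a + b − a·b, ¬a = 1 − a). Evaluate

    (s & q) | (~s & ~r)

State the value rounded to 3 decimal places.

s & q = a·b on (0.8000, 0.3100) = 0.2480
~s = 1 − 0.8000 = 0.2000
~r = 1 − 0.4200 = 0.5800
~s & ~r = a·b on (0.2000, 0.5800) = 0.1160
(s & q) | (~s & ~r) = a + b − a·b on (0.2480, 0.1160) = 0.3352

0.335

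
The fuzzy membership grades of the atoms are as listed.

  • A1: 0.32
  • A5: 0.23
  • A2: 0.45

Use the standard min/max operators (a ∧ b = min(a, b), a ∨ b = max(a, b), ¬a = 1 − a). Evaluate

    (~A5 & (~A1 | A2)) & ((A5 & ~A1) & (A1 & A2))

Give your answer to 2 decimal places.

0.23

~A5 = 1 − 0.23 = 0.77
~A1 = 1 − 0.32 = 0.68
~A1 | A2 = max(a, b) on (0.68, 0.45) = 0.68
~A5 & (~A1 | A2) = min(a, b) on (0.77, 0.68) = 0.68
~A1 = 1 − 0.32 = 0.68
A5 & ~A1 = min(a, b) on (0.23, 0.68) = 0.23
A1 & A2 = min(a, b) on (0.32, 0.45) = 0.32
(A5 & ~A1) & (A1 & A2) = min(a, b) on (0.23, 0.32) = 0.23
(~A5 & (~A1 | A2)) & ((A5 & ~A1) & (A1 & A2)) = min(a, b) on (0.68, 0.23) = 0.23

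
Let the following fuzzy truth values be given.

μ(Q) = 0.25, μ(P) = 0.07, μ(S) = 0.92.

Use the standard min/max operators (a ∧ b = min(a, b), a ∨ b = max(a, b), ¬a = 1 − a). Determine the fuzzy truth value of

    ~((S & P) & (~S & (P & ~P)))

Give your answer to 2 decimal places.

S & P = min(a, b) on (0.92, 0.07) = 0.07
~S = 1 − 0.92 = 0.08
~P = 1 − 0.07 = 0.93
P & ~P = min(a, b) on (0.07, 0.93) = 0.07
~S & (P & ~P) = min(a, b) on (0.08, 0.07) = 0.07
(S & P) & (~S & (P & ~P)) = min(a, b) on (0.07, 0.07) = 0.07
~((S & P) & (~S & (P & ~P))) = 1 − 0.07 = 0.93

0.93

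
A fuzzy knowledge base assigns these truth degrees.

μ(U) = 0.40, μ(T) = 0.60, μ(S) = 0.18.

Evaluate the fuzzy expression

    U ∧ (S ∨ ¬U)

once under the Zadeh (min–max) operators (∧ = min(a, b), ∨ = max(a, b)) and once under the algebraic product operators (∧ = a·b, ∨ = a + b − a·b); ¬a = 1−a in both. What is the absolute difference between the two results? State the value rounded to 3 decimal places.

Under Zadeh (min–max):
  ¬U = 1 − 0.40 = 0.60
  S ∨ ¬U = max(a, b) on (0.18, 0.60) = 0.60
  U ∧ (S ∨ ¬U) = min(a, b) on (0.40, 0.60) = 0.40
  → value = 0.4000
Under algebraic product:
  ¬U = 1 − 0.4000 = 0.6000
  S ∨ ¬U = a + b − a·b on (0.1800, 0.6000) = 0.6720
  U ∧ (S ∨ ¬U) = a·b on (0.4000, 0.6720) = 0.2688
  → value = 0.2688
|0.4000 − 0.2688| = 0.131

0.131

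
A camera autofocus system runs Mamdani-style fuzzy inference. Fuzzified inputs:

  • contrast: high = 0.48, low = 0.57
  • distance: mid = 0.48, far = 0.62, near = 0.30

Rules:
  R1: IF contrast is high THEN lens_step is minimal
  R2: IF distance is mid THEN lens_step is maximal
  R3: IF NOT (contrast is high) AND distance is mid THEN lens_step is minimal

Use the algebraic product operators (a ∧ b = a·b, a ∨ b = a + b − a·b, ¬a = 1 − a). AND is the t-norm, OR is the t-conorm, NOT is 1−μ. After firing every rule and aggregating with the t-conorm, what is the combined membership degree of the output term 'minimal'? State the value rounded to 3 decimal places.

0.610

R1: high=0.48 → w = 0.4800
R2: mid=0.48 → w = 0.4800
R3: ¬high=1−0.48=0.52, mid=0.48; AND[a·b] → w = 0.2496
Rules with consequent 'minimal': {R1, R3} → strengths 0.4800, 0.2496
Aggregate via t-conorm [a + b − a·b]: 0.6098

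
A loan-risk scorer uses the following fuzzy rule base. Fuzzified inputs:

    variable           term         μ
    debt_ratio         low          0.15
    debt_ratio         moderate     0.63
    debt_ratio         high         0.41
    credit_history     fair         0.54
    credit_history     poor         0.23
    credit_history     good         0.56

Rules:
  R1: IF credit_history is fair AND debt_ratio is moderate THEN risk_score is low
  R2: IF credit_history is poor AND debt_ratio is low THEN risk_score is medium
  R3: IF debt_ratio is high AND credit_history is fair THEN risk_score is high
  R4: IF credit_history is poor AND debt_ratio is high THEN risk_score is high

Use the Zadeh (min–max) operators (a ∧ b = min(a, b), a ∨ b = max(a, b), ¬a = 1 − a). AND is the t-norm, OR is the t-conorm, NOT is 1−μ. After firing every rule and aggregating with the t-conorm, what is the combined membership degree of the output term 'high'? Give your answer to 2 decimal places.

R1: fair=0.54, moderate=0.63; AND[min(a, b)] → w = 0.54
R2: poor=0.23, low=0.15; AND[min(a, b)] → w = 0.15
R3: high=0.41, fair=0.54; AND[min(a, b)] → w = 0.41
R4: poor=0.23, high=0.41; AND[min(a, b)] → w = 0.23
Rules with consequent 'high': {R3, R4} → strengths 0.41, 0.23
Aggregate via t-conorm [max(a, b)]: 0.41

0.41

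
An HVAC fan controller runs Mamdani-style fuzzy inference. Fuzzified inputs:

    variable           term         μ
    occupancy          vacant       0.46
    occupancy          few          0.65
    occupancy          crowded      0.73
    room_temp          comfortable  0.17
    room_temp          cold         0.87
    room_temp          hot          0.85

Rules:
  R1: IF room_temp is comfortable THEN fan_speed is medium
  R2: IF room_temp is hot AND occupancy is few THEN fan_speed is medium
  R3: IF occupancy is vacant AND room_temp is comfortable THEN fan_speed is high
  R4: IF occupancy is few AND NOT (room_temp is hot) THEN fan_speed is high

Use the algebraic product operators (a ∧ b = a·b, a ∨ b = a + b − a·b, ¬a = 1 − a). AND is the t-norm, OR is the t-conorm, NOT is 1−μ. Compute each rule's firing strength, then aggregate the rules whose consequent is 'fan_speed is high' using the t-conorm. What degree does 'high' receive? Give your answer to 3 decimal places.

0.168

R1: comfortable=0.17 → w = 0.1700
R2: hot=0.85, few=0.65; AND[a·b] → w = 0.5525
R3: vacant=0.46, comfortable=0.17; AND[a·b] → w = 0.0782
R4: few=0.65, ¬hot=1−0.85=0.15; AND[a·b] → w = 0.0975
Rules with consequent 'high': {R3, R4} → strengths 0.0782, 0.0975
Aggregate via t-conorm [a + b − a·b]: 0.1681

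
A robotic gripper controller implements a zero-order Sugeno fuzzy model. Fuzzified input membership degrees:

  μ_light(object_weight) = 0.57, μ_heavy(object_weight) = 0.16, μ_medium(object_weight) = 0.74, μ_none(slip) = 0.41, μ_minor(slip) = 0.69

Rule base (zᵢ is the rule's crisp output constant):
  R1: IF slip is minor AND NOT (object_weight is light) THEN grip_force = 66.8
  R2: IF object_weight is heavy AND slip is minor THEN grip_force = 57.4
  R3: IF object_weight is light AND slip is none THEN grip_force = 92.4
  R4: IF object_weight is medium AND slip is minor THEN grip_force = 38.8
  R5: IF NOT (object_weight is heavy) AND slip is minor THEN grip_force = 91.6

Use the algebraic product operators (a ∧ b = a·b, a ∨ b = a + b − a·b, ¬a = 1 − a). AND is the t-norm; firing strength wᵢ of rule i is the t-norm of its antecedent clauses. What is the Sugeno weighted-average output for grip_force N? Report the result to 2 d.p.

69.70

R1 (z=66.8): minor=0.69, ¬light=1−0.57=0.43; AND[a·b] → w = 0.2967
R2 (z=57.4): heavy=0.16, minor=0.69; AND[a·b] → w = 0.1104
R3 (z=92.4): light=0.57, none=0.41; AND[a·b] → w = 0.2337
R4 (z=38.8): medium=0.74, minor=0.69; AND[a·b] → w = 0.5106
R5 (z=91.6): ¬heavy=1−0.16=0.84, minor=0.69; AND[a·b] → w = 0.5796
Weighted average = (0.2967·66.8 + 0.1104·57.4 + 0.2337·92.4 + 0.5106·38.8 + 0.5796·91.6) / (0.2967 + 0.1104 + 0.2337 + 0.5106 + 0.5796)
  = 120.6530 / 1.7310 = 69.70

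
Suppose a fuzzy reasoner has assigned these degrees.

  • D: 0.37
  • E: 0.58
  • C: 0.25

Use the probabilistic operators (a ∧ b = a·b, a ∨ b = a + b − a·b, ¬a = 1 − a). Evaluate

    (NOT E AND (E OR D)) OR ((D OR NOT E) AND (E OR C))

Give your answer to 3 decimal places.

NOT E = 1 − 0.5800 = 0.4200
E OR D = a + b − a·b on (0.5800, 0.3700) = 0.7354
NOT E AND (E OR D) = a·b on (0.4200, 0.7354) = 0.3089
NOT E = 1 − 0.5800 = 0.4200
D OR NOT E = a + b − a·b on (0.3700, 0.4200) = 0.6346
E OR C = a + b − a·b on (0.5800, 0.2500) = 0.6850
(D OR NOT E) AND (E OR C) = a·b on (0.6346, 0.6850) = 0.4347
(NOT E AND (E OR D)) OR ((D OR NOT E) AND (E OR C)) = a + b − a·b on (0.3089, 0.4347) = 0.6093

0.609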